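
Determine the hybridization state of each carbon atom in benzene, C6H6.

sp2

Every ring carbon has three σ bonds and contributes one p electron to the aromatic π system.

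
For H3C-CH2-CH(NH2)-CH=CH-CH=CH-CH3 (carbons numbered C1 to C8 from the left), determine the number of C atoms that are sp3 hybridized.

4

C1: sp3 ✓
C2: sp3 ✓
C3: sp3 ✓
C4: sp2
C5: sp2
C6: sp2
C7: sp2
C8: sp3 ✓
C1, C2, C3, C8 → 4 sp3 carbons.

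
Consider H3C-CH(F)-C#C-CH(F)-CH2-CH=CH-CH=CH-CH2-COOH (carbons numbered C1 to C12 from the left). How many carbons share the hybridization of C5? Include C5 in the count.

C5 is sp3 (only σ bonds).
C1: sp3 ✓
C2: sp3 ✓
C3: sp
C4: sp
C5: sp3 ✓
C6: sp3 ✓
C7: sp2
C8: sp2
C9: sp2
C10: sp2
C11: sp3 ✓
C12: sp2
5 carbons are sp3.

5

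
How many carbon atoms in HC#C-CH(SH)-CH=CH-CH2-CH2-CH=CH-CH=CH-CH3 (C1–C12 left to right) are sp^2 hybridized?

6

C1: sp
C2: sp
C3: sp3
C4: sp2 ✓
C5: sp2 ✓
C6: sp3
C7: sp3
C8: sp2 ✓
C9: sp2 ✓
C10: sp2 ✓
C11: sp2 ✓
C12: sp3
C4, C5, C8, C9, C10, C11 → 6 sp2 carbons.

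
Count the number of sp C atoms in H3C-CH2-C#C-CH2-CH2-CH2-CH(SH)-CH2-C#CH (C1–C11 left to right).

4

C1: sp3
C2: sp3
C3: sp ✓
C4: sp ✓
C5: sp3
C6: sp3
C7: sp3
C8: sp3
C9: sp3
C10: sp ✓
C11: sp ✓
C3, C4, C10, C11 → 4 sp carbons.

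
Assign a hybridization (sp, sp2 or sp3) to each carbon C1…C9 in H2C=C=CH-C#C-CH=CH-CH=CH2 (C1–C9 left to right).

C1: 3 σ bonds, plus one π bond — 3 electron domains, sp2.
C2 has 2 σ bonds, plus two π bonds: steric number 2 → sp.
C3: 3 σ bonds, plus one π bond; 3 regions of electron density → sp2.
C4: 2 σ bonds, plus two π bonds; 2 regions of electron density → sp.
C5 — 2 σ bonds, plus two π bonds. Steric number 2, so sp.
C6: 3 σ bonds, plus one π bond; 3 regions of electron density → sp2.
C7 — 3 σ bonds, plus one π bond. Steric number 3, so sp2.
C8 (3 σ bonds, plus one π bond) has steric number 3: sp2.
C9: 3 σ bonds, plus one π bond; 3 regions of electron density → sp2.

C1 sp2, C2 sp, C3 sp2, C4 sp, C5 sp, C6 sp2, C7 sp2, C8 sp2, C9 sp2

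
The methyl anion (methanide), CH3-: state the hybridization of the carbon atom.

sp³

Three σ bonds + one lone pair = steric number 4 → sp3, pyramidal.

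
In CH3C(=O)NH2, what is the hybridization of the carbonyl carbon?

The carbonyl carbon (3 σ bonds, plus one π bond) has steric number 3: sp2.

sp²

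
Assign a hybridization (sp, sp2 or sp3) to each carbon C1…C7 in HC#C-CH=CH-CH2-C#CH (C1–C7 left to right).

C1 sp, C2 sp, C3 sp2, C4 sp2, C5 sp3, C6 sp, C7 sp

C1 is sp: 2 σ bonds, plus two π bonds, 2 electron-density regions.
C2 (2 σ bonds, plus two π bonds) has steric number 2: sp.
C3: 3 σ bonds, plus one π bond — 3 electron domains, sp2.
C4 — 3 σ bonds, plus one π bond. Steric number 3, so sp2.
C5 — 4 σ bonds. Steric number 4, so sp3.
C6 — 2 σ bonds, plus two π bonds. Steric number 2, so sp.
C7: 2 σ bonds, plus two π bonds; 2 regions of electron density → sp.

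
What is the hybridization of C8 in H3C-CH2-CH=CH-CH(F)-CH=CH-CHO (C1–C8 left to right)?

C8 (3 σ bonds, plus one π bond) has steric number 3: sp2.

sp²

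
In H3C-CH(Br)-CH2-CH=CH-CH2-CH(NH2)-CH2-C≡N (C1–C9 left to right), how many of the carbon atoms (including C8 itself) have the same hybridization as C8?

C8 is sp3 (only σ bonds).
C1: sp3 ✓
C2: sp3 ✓
C3: sp3 ✓
C4: sp2
C5: sp2
C6: sp3 ✓
C7: sp3 ✓
C8: sp3 ✓
C9: sp
6 carbons are sp3.

6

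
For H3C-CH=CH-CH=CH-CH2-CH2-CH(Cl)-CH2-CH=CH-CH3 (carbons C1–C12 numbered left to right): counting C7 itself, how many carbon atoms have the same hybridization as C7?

C7 is sp3 (only σ bonds).
C1: sp3 ✓
C2: sp2
C3: sp2
C4: sp2
C5: sp2
C6: sp3 ✓
C7: sp3 ✓
C8: sp3 ✓
C9: sp3 ✓
C10: sp2
C11: sp2
C12: sp3 ✓
6 carbons are sp3.

6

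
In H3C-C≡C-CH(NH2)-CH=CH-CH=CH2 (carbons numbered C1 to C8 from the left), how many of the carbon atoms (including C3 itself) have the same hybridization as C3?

2

C3 is sp (two π bonds).
C1: sp3
C2: sp ✓
C3: sp ✓
C4: sp3
C5: sp2
C6: sp2
C7: sp2
C8: sp2
2 carbons are sp.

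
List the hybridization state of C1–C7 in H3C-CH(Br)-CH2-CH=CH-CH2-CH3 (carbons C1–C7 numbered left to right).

C1: 4 σ bonds — 4 electron domains, sp3.
C2 (4 σ bonds) has steric number 4: sp3.
C3 (4 σ bonds) has steric number 4: sp3.
C4 has 3 σ bonds, plus one π bond: steric number 3 → sp2.
C5 — 3 σ bonds, plus one π bond. Steric number 3, so sp2.
C6 — 4 σ bonds. Steric number 4, so sp3.
C7: 4 σ bonds — 4 electron domains, sp3.

C1 sp3, C2 sp3, C3 sp3, C4 sp2, C5 sp2, C6 sp3, C7 sp3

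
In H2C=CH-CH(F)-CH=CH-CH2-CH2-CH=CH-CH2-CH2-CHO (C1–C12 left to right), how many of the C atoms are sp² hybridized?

7

C1: sp2 ✓
C2: sp2 ✓
C3: sp3
C4: sp2 ✓
C5: sp2 ✓
C6: sp3
C7: sp3
C8: sp2 ✓
C9: sp2 ✓
C10: sp3
C11: sp3
C12: sp2 ✓
C1, C2, C4, C5, C8, C9, C12 → 7 sp2 carbons.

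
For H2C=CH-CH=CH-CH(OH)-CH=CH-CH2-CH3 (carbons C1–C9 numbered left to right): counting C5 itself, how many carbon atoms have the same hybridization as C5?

C5 is sp3 (only σ bonds).
C1: sp2
C2: sp2
C3: sp2
C4: sp2
C5: sp3 ✓
C6: sp2
C7: sp2
C8: sp3 ✓
C9: sp3 ✓
3 carbons are sp3.

3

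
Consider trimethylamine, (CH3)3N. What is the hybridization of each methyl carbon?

Each methyl carbon (4 σ bonds) has steric number 4: sp3.

sp^3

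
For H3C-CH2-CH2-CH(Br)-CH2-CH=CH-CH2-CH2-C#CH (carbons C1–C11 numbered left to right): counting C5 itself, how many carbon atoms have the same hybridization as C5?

C5 is sp3 (only σ bonds).
C1: sp3 ✓
C2: sp3 ✓
C3: sp3 ✓
C4: sp3 ✓
C5: sp3 ✓
C6: sp2
C7: sp2
C8: sp3 ✓
C9: sp3 ✓
C10: sp
C11: sp
7 carbons are sp3.

7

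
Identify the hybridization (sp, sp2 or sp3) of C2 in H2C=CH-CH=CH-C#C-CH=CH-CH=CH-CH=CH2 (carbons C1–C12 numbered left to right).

C2 carries 3 σ bonds, plus one π bond, giving a steric number of 3, so it is sp2.

sp²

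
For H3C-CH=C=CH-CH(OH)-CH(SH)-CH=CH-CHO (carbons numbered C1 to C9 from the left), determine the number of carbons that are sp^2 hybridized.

5

C1: sp3
C2: sp2 ✓
C3: sp
C4: sp2 ✓
C5: sp3
C6: sp3
C7: sp2 ✓
C8: sp2 ✓
C9: sp2 ✓
C2, C4, C7, C8, C9 → 5 sp2 carbons.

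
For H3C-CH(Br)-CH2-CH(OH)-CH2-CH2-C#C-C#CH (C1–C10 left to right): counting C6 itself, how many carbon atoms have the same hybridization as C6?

6

C6 is sp3 (only σ bonds).
C1: sp3 ✓
C2: sp3 ✓
C3: sp3 ✓
C4: sp3 ✓
C5: sp3 ✓
C6: sp3 ✓
C7: sp
C8: sp
C9: sp
C10: sp
6 carbons are sp3.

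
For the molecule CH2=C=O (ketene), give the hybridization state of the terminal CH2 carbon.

The terminal CH2 carbon (3 σ bonds, plus one π bond) has steric number 3: sp2.

sp^2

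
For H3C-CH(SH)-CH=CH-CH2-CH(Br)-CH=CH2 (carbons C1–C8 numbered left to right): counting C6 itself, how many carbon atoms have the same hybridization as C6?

4

C6 is sp3 (only σ bonds).
C1: sp3 ✓
C2: sp3 ✓
C3: sp2
C4: sp2
C5: sp3 ✓
C6: sp3 ✓
C7: sp2
C8: sp2
4 carbons are sp3.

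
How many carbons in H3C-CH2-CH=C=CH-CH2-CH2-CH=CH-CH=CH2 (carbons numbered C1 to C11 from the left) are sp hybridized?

C1: sp3
C2: sp3
C3: sp2
C4: sp ✓
C5: sp2
C6: sp3
C7: sp3
C8: sp2
C9: sp2
C10: sp2
C11: sp2
C4 → 1 sp carbon.

1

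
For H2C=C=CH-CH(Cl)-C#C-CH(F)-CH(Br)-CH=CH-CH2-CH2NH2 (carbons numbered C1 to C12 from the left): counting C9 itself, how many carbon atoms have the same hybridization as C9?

4

C9 is sp2 (one π bond).
C1: sp2 ✓
C2: sp
C3: sp2 ✓
C4: sp3
C5: sp
C6: sp
C7: sp3
C8: sp3
C9: sp2 ✓
C10: sp2 ✓
C11: sp3
C12: sp3
4 carbons are sp2.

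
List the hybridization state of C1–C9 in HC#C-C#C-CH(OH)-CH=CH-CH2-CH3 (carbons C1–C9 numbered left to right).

C1 sp, C2 sp, C3 sp, C4 sp, C5 sp3, C6 sp2, C7 sp2, C8 sp3, C9 sp3

C1 (2 σ bonds, plus two π bonds) has steric number 2: sp.
C2 — 2 σ bonds, plus two π bonds. Steric number 2, so sp.
C3 — 2 σ bonds, plus two π bonds. Steric number 2, so sp.
C4 is sp: 2 σ bonds, plus two π bonds, 2 electron-density regions.
C5 is sp3: 4 σ bonds, 4 electron-density regions.
C6 — 3 σ bonds, plus one π bond. Steric number 3, so sp2.
C7: 3 σ bonds, plus one π bond; 3 regions of electron density → sp2.
C8: 4 σ bonds — 4 electron domains, sp3.
C9 has 4 σ bonds: steric number 4 → sp3.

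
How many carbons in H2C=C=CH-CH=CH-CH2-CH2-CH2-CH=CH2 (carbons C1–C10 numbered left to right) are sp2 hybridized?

6

C1: sp2 ✓
C2: sp
C3: sp2 ✓
C4: sp2 ✓
C5: sp2 ✓
C6: sp3
C7: sp3
C8: sp3
C9: sp2 ✓
C10: sp2 ✓
C1, C3, C4, C5, C9, C10 → 6 sp2 carbons.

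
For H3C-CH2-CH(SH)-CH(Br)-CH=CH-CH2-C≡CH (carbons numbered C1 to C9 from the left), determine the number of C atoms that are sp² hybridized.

2

C1: sp3
C2: sp3
C3: sp3
C4: sp3
C5: sp2 ✓
C6: sp2 ✓
C7: sp3
C8: sp
C9: sp
C5, C6 → 2 sp2 carbons.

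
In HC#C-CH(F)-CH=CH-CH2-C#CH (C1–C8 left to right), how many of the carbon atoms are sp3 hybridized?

C1: sp
C2: sp
C3: sp3 ✓
C4: sp2
C5: sp2
C6: sp3 ✓
C7: sp
C8: sp
C3, C6 → 2 sp3 carbons.

2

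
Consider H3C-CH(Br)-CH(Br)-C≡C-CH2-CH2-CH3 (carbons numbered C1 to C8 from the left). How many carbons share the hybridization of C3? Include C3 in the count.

6

C3 is sp3 (only σ bonds).
C1: sp3 ✓
C2: sp3 ✓
C3: sp3 ✓
C4: sp
C5: sp
C6: sp3 ✓
C7: sp3 ✓
C8: sp3 ✓
6 carbons are sp3.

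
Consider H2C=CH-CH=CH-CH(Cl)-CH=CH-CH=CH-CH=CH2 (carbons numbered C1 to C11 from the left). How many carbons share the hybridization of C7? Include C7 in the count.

10

C7 is sp2 (one π bond).
C1: sp2 ✓
C2: sp2 ✓
C3: sp2 ✓
C4: sp2 ✓
C5: sp3
C6: sp2 ✓
C7: sp2 ✓
C8: sp2 ✓
C9: sp2 ✓
C10: sp2 ✓
C11: sp2 ✓
10 carbons are sp2.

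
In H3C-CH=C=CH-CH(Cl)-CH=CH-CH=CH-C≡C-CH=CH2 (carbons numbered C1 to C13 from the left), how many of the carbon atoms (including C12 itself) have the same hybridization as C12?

C12 is sp2 (one π bond).
C1: sp3
C2: sp2 ✓
C3: sp
C4: sp2 ✓
C5: sp3
C6: sp2 ✓
C7: sp2 ✓
C8: sp2 ✓
C9: sp2 ✓
C10: sp
C11: sp
C12: sp2 ✓
C13: sp2 ✓
8 carbons are sp2.

8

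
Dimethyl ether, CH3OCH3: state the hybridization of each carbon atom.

Each carbon atom (4 σ bonds) has steric number 4: sp3.

sp^3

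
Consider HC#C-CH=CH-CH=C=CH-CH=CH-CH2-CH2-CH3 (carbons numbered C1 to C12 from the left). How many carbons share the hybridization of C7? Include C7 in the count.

C7 is sp2 (one π bond).
C1: sp
C2: sp
C3: sp2 ✓
C4: sp2 ✓
C5: sp2 ✓
C6: sp
C7: sp2 ✓
C8: sp2 ✓
C9: sp2 ✓
C10: sp3
C11: sp3
C12: sp3
6 carbons are sp2.

6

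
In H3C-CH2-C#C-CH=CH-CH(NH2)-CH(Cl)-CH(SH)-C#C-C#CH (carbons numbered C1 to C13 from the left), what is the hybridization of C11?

C11 has 2 σ bonds, plus two π bonds: steric number 2 → sp.

sp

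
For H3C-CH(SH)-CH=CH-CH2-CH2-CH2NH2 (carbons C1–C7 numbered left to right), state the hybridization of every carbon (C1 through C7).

C1 carries 4 σ bonds, giving a steric number of 4, so it is sp3.
C2 is sp3: 4 σ bonds, 4 electron-density regions.
C3 (3 σ bonds, plus one π bond) has steric number 3: sp2.
C4 carries 3 σ bonds, plus one π bond, giving a steric number of 3, so it is sp2.
C5 is sp3: 4 σ bonds, 4 electron-density regions.
C6: 4 σ bonds; 4 regions of electron density → sp3.
C7 carries 4 σ bonds, giving a steric number of 4, so it is sp3.

C1 sp3, C2 sp3, C3 sp2, C4 sp2, C5 sp3, C6 sp3, C7 sp3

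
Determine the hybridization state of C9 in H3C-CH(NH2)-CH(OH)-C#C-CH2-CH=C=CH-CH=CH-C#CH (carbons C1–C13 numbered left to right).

sp²

C9 is sp2: 3 σ bonds, plus one π bond, 3 electron-density regions.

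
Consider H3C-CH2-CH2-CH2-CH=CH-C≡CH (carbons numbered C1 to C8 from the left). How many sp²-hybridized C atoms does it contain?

C1: sp3
C2: sp3
C3: sp3
C4: sp3
C5: sp2 ✓
C6: sp2 ✓
C7: sp
C8: sp
C5, C6 → 2 sp2 carbons.

2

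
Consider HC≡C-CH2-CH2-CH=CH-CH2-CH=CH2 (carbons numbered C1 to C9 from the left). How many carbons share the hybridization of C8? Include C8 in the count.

4

C8 is sp2 (one π bond).
C1: sp
C2: sp
C3: sp3
C4: sp3
C5: sp2 ✓
C6: sp2 ✓
C7: sp3
C8: sp2 ✓
C9: sp2 ✓
4 carbons are sp2.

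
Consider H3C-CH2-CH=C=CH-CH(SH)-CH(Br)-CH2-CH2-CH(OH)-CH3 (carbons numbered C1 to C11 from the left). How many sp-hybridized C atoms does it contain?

1

C1: sp3
C2: sp3
C3: sp2
C4: sp ✓
C5: sp2
C6: sp3
C7: sp3
C8: sp3
C9: sp3
C10: sp3
C11: sp3
C4 → 1 sp carbon.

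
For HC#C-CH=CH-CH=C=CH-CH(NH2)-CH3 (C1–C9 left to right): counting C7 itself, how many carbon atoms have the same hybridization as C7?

C7 is sp2 (one π bond).
C1: sp
C2: sp
C3: sp2 ✓
C4: sp2 ✓
C5: sp2 ✓
C6: sp
C7: sp2 ✓
C8: sp3
C9: sp3
4 carbons are sp2.

4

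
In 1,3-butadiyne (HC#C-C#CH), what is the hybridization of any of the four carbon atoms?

Every carbon is part of a C≡C triple bond: two σ regions → sp.

sp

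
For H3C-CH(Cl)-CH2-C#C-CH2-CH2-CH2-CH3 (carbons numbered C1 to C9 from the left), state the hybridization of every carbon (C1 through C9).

C1 carries 4 σ bonds, giving a steric number of 4, so it is sp3.
C2: 4 σ bonds; 4 regions of electron density → sp3.
C3 has 4 σ bonds: steric number 4 → sp3.
C4 has 2 σ bonds, plus two π bonds: steric number 2 → sp.
C5: 2 σ bonds, plus two π bonds; 2 regions of electron density → sp.
C6 carries 4 σ bonds, giving a steric number of 4, so it is sp3.
C7 — 4 σ bonds. Steric number 4, so sp3.
C8 (4 σ bonds) has steric number 4: sp3.
C9 carries 4 σ bonds, giving a steric number of 4, so it is sp3.

C1 sp3, C2 sp3, C3 sp3, C4 sp, C5 sp, C6 sp3, C7 sp3, C8 sp3, C9 sp3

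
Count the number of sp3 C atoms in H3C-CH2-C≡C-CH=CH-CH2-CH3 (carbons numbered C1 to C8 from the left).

C1: sp3 ✓
C2: sp3 ✓
C3: sp
C4: sp
C5: sp2
C6: sp2
C7: sp3 ✓
C8: sp3 ✓
C1, C2, C7, C8 → 4 sp3 carbons.

4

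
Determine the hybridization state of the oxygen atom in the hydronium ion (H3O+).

Three σ bonds + one lone pair = steric number 4 → sp3.

sp^3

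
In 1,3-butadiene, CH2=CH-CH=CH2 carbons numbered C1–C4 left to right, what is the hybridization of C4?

C4 has 3 σ bonds, plus one π bond: steric number 3 → sp2.

sp2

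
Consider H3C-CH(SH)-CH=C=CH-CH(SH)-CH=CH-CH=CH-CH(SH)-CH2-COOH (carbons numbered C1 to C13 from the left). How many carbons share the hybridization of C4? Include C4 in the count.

1

C4 is sp (two π bonds).
C1: sp3
C2: sp3
C3: sp2
C4: sp ✓
C5: sp2
C6: sp3
C7: sp2
C8: sp2
C9: sp2
C10: sp2
C11: sp3
C12: sp3
C13: sp2
1 carbon is sp.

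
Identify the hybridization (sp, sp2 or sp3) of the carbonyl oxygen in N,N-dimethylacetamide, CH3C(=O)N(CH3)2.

sp2

The carbonyl oxygen: 1 σ bond and 2 lone pairs, plus one π bond; 3 regions of electron density → sp2.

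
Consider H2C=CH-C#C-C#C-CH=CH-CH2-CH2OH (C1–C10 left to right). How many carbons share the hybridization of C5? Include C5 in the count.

4

C5 is sp (two π bonds).
C1: sp2
C2: sp2
C3: sp ✓
C4: sp ✓
C5: sp ✓
C6: sp ✓
C7: sp2
C8: sp2
C9: sp3
C10: sp3
4 carbons are sp.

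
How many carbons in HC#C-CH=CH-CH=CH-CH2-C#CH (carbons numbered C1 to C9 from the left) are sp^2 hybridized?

4

C1: sp
C2: sp
C3: sp2 ✓
C4: sp2 ✓
C5: sp2 ✓
C6: sp2 ✓
C7: sp3
C8: sp
C9: sp
C3, C4, C5, C6 → 4 sp2 carbons.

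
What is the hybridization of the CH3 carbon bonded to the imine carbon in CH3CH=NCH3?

The CH3 carbon bonded to the imine carbon — 4 σ bonds. Steric number 4, so sp3.

sp3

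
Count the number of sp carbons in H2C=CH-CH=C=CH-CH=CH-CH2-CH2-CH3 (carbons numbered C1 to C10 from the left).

C1: sp2
C2: sp2
C3: sp2
C4: sp ✓
C5: sp2
C6: sp2
C7: sp2
C8: sp3
C9: sp3
C10: sp3
C4 → 1 sp carbon.

1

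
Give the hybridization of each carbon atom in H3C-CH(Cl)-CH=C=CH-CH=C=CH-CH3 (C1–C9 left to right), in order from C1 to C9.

C1 — 4 σ bonds. Steric number 4, so sp3.
C2 is sp3: 4 σ bonds, 4 electron-density regions.
C3 is sp2: 3 σ bonds, plus one π bond, 3 electron-density regions.
C4 is sp: 2 σ bonds, plus two π bonds, 2 electron-density regions.
C5 carries 3 σ bonds, plus one π bond, giving a steric number of 3, so it is sp2.
C6 is sp2: 3 σ bonds, plus one π bond, 3 electron-density regions.
C7 — 2 σ bonds, plus two π bonds. Steric number 2, so sp.
C8 has 3 σ bonds, plus one π bond: steric number 3 → sp2.
C9 (4 σ bonds) has steric number 4: sp3.

C1 sp3, C2 sp3, C3 sp2, C4 sp, C5 sp2, C6 sp2, C7 sp, C8 sp2, C9 sp3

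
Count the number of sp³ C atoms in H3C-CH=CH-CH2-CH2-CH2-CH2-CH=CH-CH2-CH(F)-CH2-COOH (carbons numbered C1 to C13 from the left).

8

C1: sp3 ✓
C2: sp2
C3: sp2
C4: sp3 ✓
C5: sp3 ✓
C6: sp3 ✓
C7: sp3 ✓
C8: sp2
C9: sp2
C10: sp3 ✓
C11: sp3 ✓
C12: sp3 ✓
C13: sp2
C1, C4, C5, C6, C7, C10, C11, C12 → 8 sp3 carbons.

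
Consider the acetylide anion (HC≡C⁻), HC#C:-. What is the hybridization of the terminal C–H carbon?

The terminal C–H carbon carries 2 σ bonds, plus two π bonds, giving a steric number of 2, so it is sp.

sp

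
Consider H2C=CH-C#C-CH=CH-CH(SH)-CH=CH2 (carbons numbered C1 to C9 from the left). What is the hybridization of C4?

C4 has 2 σ bonds, plus two π bonds: steric number 2 → sp.

sp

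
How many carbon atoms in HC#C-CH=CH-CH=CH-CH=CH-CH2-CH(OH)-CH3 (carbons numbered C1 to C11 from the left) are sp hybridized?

2

C1: sp ✓
C2: sp ✓
C3: sp2
C4: sp2
C5: sp2
C6: sp2
C7: sp2
C8: sp2
C9: sp3
C10: sp3
C11: sp3
C1, C2 → 2 sp carbons.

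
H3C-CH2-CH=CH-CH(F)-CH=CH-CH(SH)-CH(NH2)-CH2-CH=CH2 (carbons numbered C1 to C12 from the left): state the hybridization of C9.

C9 — 4 σ bonds. Steric number 4, so sp3.

sp³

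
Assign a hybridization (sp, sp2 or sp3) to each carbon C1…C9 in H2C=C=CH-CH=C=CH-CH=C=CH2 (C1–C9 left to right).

C1 sp2, C2 sp, C3 sp2, C4 sp2, C5 sp, C6 sp2, C7 sp2, C8 sp, C9 sp2

C1 carries 3 σ bonds, plus one π bond, giving a steric number of 3, so it is sp2.
C2 — 2 σ bonds, plus two π bonds. Steric number 2, so sp.
C3 — 3 σ bonds, plus one π bond. Steric number 3, so sp2.
C4 (3 σ bonds, plus one π bond) has steric number 3: sp2.
C5 (2 σ bonds, plus two π bonds) has steric number 2: sp.
C6 is sp2: 3 σ bonds, plus one π bond, 3 electron-density regions.
C7: 3 σ bonds, plus one π bond; 3 regions of electron density → sp2.
C8: 2 σ bonds, plus two π bonds — 2 electron domains, sp.
C9: 3 σ bonds, plus one π bond — 3 electron domains, sp2.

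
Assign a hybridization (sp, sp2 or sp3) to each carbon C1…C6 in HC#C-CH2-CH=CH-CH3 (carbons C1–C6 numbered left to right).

C1 sp, C2 sp, C3 sp3, C4 sp2, C5 sp2, C6 sp3

C1: 2 σ bonds, plus two π bonds — 2 electron domains, sp.
C2 carries 2 σ bonds, plus two π bonds, giving a steric number of 2, so it is sp.
C3: 4 σ bonds; 4 regions of electron density → sp3.
C4 carries 3 σ bonds, plus one π bond, giving a steric number of 3, so it is sp2.
C5 is sp2: 3 σ bonds, plus one π bond, 3 electron-density regions.
C6: 4 σ bonds; 4 regions of electron density → sp3.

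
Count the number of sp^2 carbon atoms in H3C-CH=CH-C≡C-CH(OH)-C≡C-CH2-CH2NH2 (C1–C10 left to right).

C1: sp3
C2: sp2 ✓
C3: sp2 ✓
C4: sp
C5: sp
C6: sp3
C7: sp
C8: sp
C9: sp3
C10: sp3
C2, C3 → 2 sp2 carbons.

2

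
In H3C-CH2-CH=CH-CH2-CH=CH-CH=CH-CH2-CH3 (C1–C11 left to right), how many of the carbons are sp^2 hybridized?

6

C1: sp3
C2: sp3
C3: sp2 ✓
C4: sp2 ✓
C5: sp3
C6: sp2 ✓
C7: sp2 ✓
C8: sp2 ✓
C9: sp2 ✓
C10: sp3
C11: sp3
C3, C4, C6, C7, C8, C9 → 6 sp2 carbons.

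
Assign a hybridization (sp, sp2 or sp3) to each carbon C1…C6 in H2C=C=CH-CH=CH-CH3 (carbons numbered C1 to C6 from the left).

C1 is sp2: 3 σ bonds, plus one π bond, 3 electron-density regions.
C2 (2 σ bonds, plus two π bonds) has steric number 2: sp.
C3 has 3 σ bonds, plus one π bond: steric number 3 → sp2.
C4 — 3 σ bonds, plus one π bond. Steric number 3, so sp2.
C5: 3 σ bonds, plus one π bond — 3 electron domains, sp2.
C6 (4 σ bonds) has steric number 4: sp3.

C1 sp2, C2 sp, C3 sp2, C4 sp2, C5 sp2, C6 sp3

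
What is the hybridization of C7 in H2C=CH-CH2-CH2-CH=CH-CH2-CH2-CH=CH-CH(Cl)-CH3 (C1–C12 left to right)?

sp^3

C7 has 4 σ bonds: steric number 4 → sp3.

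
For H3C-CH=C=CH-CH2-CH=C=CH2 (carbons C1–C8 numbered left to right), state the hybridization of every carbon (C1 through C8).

C1 sp3, C2 sp2, C3 sp, C4 sp2, C5 sp3, C6 sp2, C7 sp, C8 sp2

C1 (4 σ bonds) has steric number 4: sp3.
C2: 3 σ bonds, plus one π bond — 3 electron domains, sp2.
C3 is sp: 2 σ bonds, plus two π bonds, 2 electron-density regions.
C4 — 3 σ bonds, plus one π bond. Steric number 3, so sp2.
C5: 4 σ bonds; 4 regions of electron density → sp3.
C6: 3 σ bonds, plus one π bond — 3 electron domains, sp2.
C7 is sp: 2 σ bonds, plus two π bonds, 2 electron-density regions.
C8: 3 σ bonds, plus one π bond; 3 regions of electron density → sp2.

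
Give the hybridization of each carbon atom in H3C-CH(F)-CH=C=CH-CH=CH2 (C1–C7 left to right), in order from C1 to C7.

C1 sp3, C2 sp3, C3 sp2, C4 sp, C5 sp2, C6 sp2, C7 sp2

C1 carries 4 σ bonds, giving a steric number of 4, so it is sp3.
C2 has 4 σ bonds: steric number 4 → sp3.
C3: 3 σ bonds, plus one π bond — 3 electron domains, sp2.
C4 — 2 σ bonds, plus two π bonds. Steric number 2, so sp.
C5 is sp2: 3 σ bonds, plus one π bond, 3 electron-density regions.
C6: 3 σ bonds, plus one π bond — 3 electron domains, sp2.
C7: 3 σ bonds, plus one π bond; 3 regions of electron density → sp2.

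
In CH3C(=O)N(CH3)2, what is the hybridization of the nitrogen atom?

sp²

Amide resonance: N lone pair conjugated with C=O → sp2.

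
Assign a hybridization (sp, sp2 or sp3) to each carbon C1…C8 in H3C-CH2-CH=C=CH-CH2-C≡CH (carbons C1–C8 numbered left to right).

C1: 4 σ bonds; 4 regions of electron density → sp3.
C2 is sp3: 4 σ bonds, 4 electron-density regions.
C3 carries 3 σ bonds, plus one π bond, giving a steric number of 3, so it is sp2.
C4 is sp: 2 σ bonds, plus two π bonds, 2 electron-density regions.
C5 carries 3 σ bonds, plus one π bond, giving a steric number of 3, so it is sp2.
C6 has 4 σ bonds: steric number 4 → sp3.
C7 — 2 σ bonds, plus two π bonds. Steric number 2, so sp.
C8: 2 σ bonds, plus two π bonds — 2 electron domains, sp.

C1 sp3, C2 sp3, C3 sp2, C4 sp, C5 sp2, C6 sp3, C7 sp, C8 sp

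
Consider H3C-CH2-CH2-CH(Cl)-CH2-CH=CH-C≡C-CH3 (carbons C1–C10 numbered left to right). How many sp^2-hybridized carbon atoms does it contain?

2

C1: sp3
C2: sp3
C3: sp3
C4: sp3
C5: sp3
C6: sp2 ✓
C7: sp2 ✓
C8: sp
C9: sp
C10: sp3
C6, C7 → 2 sp2 carbons.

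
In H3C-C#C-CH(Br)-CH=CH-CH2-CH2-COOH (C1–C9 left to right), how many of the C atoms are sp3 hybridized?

4

C1: sp3 ✓
C2: sp
C3: sp
C4: sp3 ✓
C5: sp2
C6: sp2
C7: sp3 ✓
C8: sp3 ✓
C9: sp2
C1, C4, C7, C8 → 4 sp3 carbons.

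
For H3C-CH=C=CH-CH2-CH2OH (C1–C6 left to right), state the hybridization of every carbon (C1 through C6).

C1 sp3, C2 sp2, C3 sp, C4 sp2, C5 sp3, C6 sp3

C1: 4 σ bonds — 4 electron domains, sp3.
C2 (3 σ bonds, plus one π bond) has steric number 3: sp2.
C3 is sp: 2 σ bonds, plus two π bonds, 2 electron-density regions.
C4 (3 σ bonds, plus one π bond) has steric number 3: sp2.
C5 (4 σ bonds) has steric number 4: sp3.
C6 is sp3: 4 σ bonds, 4 electron-density regions.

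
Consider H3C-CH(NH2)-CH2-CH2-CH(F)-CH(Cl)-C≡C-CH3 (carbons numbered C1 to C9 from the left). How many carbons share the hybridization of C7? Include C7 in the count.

2

C7 is sp (two π bonds).
C1: sp3
C2: sp3
C3: sp3
C4: sp3
C5: sp3
C6: sp3
C7: sp ✓
C8: sp ✓
C9: sp3
2 carbons are sp.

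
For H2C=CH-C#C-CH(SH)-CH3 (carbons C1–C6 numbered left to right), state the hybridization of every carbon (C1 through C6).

C1 sp2, C2 sp2, C3 sp, C4 sp, C5 sp3, C6 sp3

C1 carries 3 σ bonds, plus one π bond, giving a steric number of 3, so it is sp2.
C2: 3 σ bonds, plus one π bond — 3 electron domains, sp2.
C3 has 2 σ bonds, plus two π bonds: steric number 2 → sp.
C4 has 2 σ bonds, plus two π bonds: steric number 2 → sp.
C5: 4 σ bonds; 4 regions of electron density → sp3.
C6 (4 σ bonds) has steric number 4: sp3.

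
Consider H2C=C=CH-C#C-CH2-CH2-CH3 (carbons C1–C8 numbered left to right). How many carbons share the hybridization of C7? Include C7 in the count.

C7 is sp3 (only σ bonds).
C1: sp2
C2: sp
C3: sp2
C4: sp
C5: sp
C6: sp3 ✓
C7: sp3 ✓
C8: sp3 ✓
3 carbons are sp3.

3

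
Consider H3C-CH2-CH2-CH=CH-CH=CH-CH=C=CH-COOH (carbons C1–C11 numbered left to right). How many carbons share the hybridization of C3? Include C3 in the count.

C3 is sp3 (only σ bonds).
C1: sp3 ✓
C2: sp3 ✓
C3: sp3 ✓
C4: sp2
C5: sp2
C6: sp2
C7: sp2
C8: sp2
C9: sp
C10: sp2
C11: sp2
3 carbons are sp3.

3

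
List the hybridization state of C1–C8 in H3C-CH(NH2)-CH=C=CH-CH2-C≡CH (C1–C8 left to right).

C1 sp3, C2 sp3, C3 sp2, C4 sp, C5 sp2, C6 sp3, C7 sp, C8 sp

C1 is sp3: 4 σ bonds, 4 electron-density regions.
C2: 4 σ bonds; 4 regions of electron density → sp3.
C3: 3 σ bonds, plus one π bond; 3 regions of electron density → sp2.
C4: 2 σ bonds, plus two π bonds; 2 regions of electron density → sp.
C5 carries 3 σ bonds, plus one π bond, giving a steric number of 3, so it is sp2.
C6 carries 4 σ bonds, giving a steric number of 4, so it is sp3.
C7 — 2 σ bonds, plus two π bonds. Steric number 2, so sp.
C8 — 2 σ bonds, plus two π bonds. Steric number 2, so sp.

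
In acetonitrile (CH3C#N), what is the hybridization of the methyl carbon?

sp3

The methyl carbon: 4 σ bonds — 4 electron domains, sp3.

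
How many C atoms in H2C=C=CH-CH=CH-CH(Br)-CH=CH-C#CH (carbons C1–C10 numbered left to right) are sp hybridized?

C1: sp2
C2: sp ✓
C3: sp2
C4: sp2
C5: sp2
C6: sp3
C7: sp2
C8: sp2
C9: sp ✓
C10: sp ✓
C2, C9, C10 → 3 sp carbons.

3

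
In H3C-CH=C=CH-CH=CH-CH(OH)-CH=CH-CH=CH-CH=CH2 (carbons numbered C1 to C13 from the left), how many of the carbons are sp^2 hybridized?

10

C1: sp3
C2: sp2 ✓
C3: sp
C4: sp2 ✓
C5: sp2 ✓
C6: sp2 ✓
C7: sp3
C8: sp2 ✓
C9: sp2 ✓
C10: sp2 ✓
C11: sp2 ✓
C12: sp2 ✓
C13: sp2 ✓
C2, C4, C5, C6, C8, C9, C10, C11, C12, C13 → 10 sp2 carbons.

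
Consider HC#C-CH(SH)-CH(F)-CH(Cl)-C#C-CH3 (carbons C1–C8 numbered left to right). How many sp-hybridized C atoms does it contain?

C1: sp ✓
C2: sp ✓
C3: sp3
C4: sp3
C5: sp3
C6: sp ✓
C7: sp ✓
C8: sp3
C1, C2, C6, C7 → 4 sp carbons.

4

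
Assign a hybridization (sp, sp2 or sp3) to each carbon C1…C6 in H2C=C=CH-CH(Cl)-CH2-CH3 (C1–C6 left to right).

C1 sp2, C2 sp, C3 sp2, C4 sp3, C5 sp3, C6 sp3

C1 (3 σ bonds, plus one π bond) has steric number 3: sp2.
C2 is sp: 2 σ bonds, plus two π bonds, 2 electron-density regions.
C3 (3 σ bonds, plus one π bond) has steric number 3: sp2.
C4 has 4 σ bonds: steric number 4 → sp3.
C5 is sp3: 4 σ bonds, 4 electron-density regions.
C6 — 4 σ bonds. Steric number 4, so sp3.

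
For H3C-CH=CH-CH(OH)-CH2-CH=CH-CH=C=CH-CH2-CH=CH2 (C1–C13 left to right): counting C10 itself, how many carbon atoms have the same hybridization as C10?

C10 is sp2 (one π bond).
C1: sp3
C2: sp2 ✓
C3: sp2 ✓
C4: sp3
C5: sp3
C6: sp2 ✓
C7: sp2 ✓
C8: sp2 ✓
C9: sp
C10: sp2 ✓
C11: sp3
C12: sp2 ✓
C13: sp2 ✓
8 carbons are sp2.

8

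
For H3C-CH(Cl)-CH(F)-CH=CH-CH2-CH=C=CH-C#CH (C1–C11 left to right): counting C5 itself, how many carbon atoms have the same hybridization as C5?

4

C5 is sp2 (one π bond).
C1: sp3
C2: sp3
C3: sp3
C4: sp2 ✓
C5: sp2 ✓
C6: sp3
C7: sp2 ✓
C8: sp
C9: sp2 ✓
C10: sp
C11: sp
4 carbons are sp2.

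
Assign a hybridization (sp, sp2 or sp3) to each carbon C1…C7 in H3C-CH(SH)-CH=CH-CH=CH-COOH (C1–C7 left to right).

C1 sp3, C2 sp3, C3 sp2, C4 sp2, C5 sp2, C6 sp2, C7 sp2

C1 has 4 σ bonds: steric number 4 → sp3.
C2: 4 σ bonds; 4 regions of electron density → sp3.
C3: 3 σ bonds, plus one π bond; 3 regions of electron density → sp2.
C4: 3 σ bonds, plus one π bond; 3 regions of electron density → sp2.
C5 carries 3 σ bonds, plus one π bond, giving a steric number of 3, so it is sp2.
C6 is sp2: 3 σ bonds, plus one π bond, 3 electron-density regions.
C7 (3 σ bonds, plus one π bond) has steric number 3: sp2.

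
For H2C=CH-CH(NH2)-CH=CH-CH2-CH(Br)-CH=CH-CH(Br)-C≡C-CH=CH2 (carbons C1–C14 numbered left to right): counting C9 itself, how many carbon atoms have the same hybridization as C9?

C9 is sp2 (one π bond).
C1: sp2 ✓
C2: sp2 ✓
C3: sp3
C4: sp2 ✓
C5: sp2 ✓
C6: sp3
C7: sp3
C8: sp2 ✓
C9: sp2 ✓
C10: sp3
C11: sp
C12: sp
C13: sp2 ✓
C14: sp2 ✓
8 carbons are sp2.

8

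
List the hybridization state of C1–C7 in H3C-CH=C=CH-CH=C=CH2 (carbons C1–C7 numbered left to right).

C1 is sp3: 4 σ bonds, 4 electron-density regions.
C2 has 3 σ bonds, plus one π bond: steric number 3 → sp2.
C3: 2 σ bonds, plus two π bonds — 2 electron domains, sp.
C4: 3 σ bonds, plus one π bond; 3 regions of electron density → sp2.
C5 (3 σ bonds, plus one π bond) has steric number 3: sp2.
C6: 2 σ bonds, plus two π bonds — 2 electron domains, sp.
C7 — 3 σ bonds, plus one π bond. Steric number 3, so sp2.

C1 sp3, C2 sp2, C3 sp, C4 sp2, C5 sp2, C6 sp, C7 sp2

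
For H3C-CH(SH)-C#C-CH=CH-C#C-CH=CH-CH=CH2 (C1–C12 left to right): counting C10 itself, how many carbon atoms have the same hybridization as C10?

6

C10 is sp2 (one π bond).
C1: sp3
C2: sp3
C3: sp
C4: sp
C5: sp2 ✓
C6: sp2 ✓
C7: sp
C8: sp
C9: sp2 ✓
C10: sp2 ✓
C11: sp2 ✓
C12: sp2 ✓
6 carbons are sp2.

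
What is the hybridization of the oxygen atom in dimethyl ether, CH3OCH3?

sp3

Two σ bonds + two lone pairs = steric number 4 → sp3.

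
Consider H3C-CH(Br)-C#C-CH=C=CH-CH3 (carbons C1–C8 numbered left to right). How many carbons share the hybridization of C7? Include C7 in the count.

2

C7 is sp2 (one π bond).
C1: sp3
C2: sp3
C3: sp
C4: sp
C5: sp2 ✓
C6: sp
C7: sp2 ✓
C8: sp3
2 carbons are sp2.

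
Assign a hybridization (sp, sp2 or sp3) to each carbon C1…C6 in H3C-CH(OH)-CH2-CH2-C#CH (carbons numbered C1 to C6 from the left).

C1 sp3, C2 sp3, C3 sp3, C4 sp3, C5 sp, C6 sp

C1 is sp3: 4 σ bonds, 4 electron-density regions.
C2: 4 σ bonds; 4 regions of electron density → sp3.
C3 is sp3: 4 σ bonds, 4 electron-density regions.
C4 has 4 σ bonds: steric number 4 → sp3.
C5 has 2 σ bonds, plus two π bonds: steric number 2 → sp.
C6 carries 2 σ bonds, plus two π bonds, giving a steric number of 2, so it is sp.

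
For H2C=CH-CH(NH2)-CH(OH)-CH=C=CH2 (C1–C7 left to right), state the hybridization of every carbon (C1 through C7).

C1 (3 σ bonds, plus one π bond) has steric number 3: sp2.
C2 has 3 σ bonds, plus one π bond: steric number 3 → sp2.
C3 is sp3: 4 σ bonds, 4 electron-density regions.
C4 carries 4 σ bonds, giving a steric number of 4, so it is sp3.
C5 — 3 σ bonds, plus one π bond. Steric number 3, so sp2.
C6: 2 σ bonds, plus two π bonds; 2 regions of electron density → sp.
C7: 3 σ bonds, plus one π bond; 3 regions of electron density → sp2.

C1 sp2, C2 sp2, C3 sp3, C4 sp3, C5 sp2, C6 sp, C7 sp2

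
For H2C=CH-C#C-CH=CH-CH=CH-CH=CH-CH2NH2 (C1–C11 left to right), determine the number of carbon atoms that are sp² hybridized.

8

C1: sp2 ✓
C2: sp2 ✓
C3: sp
C4: sp
C5: sp2 ✓
C6: sp2 ✓
C7: sp2 ✓
C8: sp2 ✓
C9: sp2 ✓
C10: sp2 ✓
C11: sp3
C1, C2, C5, C6, C7, C8, C9, C10 → 8 sp2 carbons.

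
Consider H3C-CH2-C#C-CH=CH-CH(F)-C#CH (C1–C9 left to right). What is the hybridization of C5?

sp2

C5: 3 σ bonds, plus one π bond; 3 regions of electron density → sp2.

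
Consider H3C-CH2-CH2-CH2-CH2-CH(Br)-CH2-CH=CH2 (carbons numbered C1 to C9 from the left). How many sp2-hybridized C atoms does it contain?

C1: sp3
C2: sp3
C3: sp3
C4: sp3
C5: sp3
C6: sp3
C7: sp3
C8: sp2 ✓
C9: sp2 ✓
C8, C9 → 2 sp2 carbons.

2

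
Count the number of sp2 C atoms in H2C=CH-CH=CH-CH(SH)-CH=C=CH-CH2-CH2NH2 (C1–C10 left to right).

6

C1: sp2 ✓
C2: sp2 ✓
C3: sp2 ✓
C4: sp2 ✓
C5: sp3
C6: sp2 ✓
C7: sp
C8: sp2 ✓
C9: sp3
C10: sp3
C1, C2, C3, C4, C6, C8 → 6 sp2 carbons.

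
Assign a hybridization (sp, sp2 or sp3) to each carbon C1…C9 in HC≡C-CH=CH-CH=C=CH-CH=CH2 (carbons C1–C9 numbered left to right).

C1 has 2 σ bonds, plus two π bonds: steric number 2 → sp.
C2: 2 σ bonds, plus two π bonds — 2 electron domains, sp.
C3 — 3 σ bonds, plus one π bond. Steric number 3, so sp2.
C4 — 3 σ bonds, plus one π bond. Steric number 3, so sp2.
C5 is sp2: 3 σ bonds, plus one π bond, 3 electron-density regions.
C6: 2 σ bonds, plus two π bonds; 2 regions of electron density → sp.
C7 — 3 σ bonds, plus one π bond. Steric number 3, so sp2.
C8 is sp2: 3 σ bonds, plus one π bond, 3 electron-density regions.
C9 — 3 σ bonds, plus one π bond. Steric number 3, so sp2.

C1 sp, C2 sp, C3 sp2, C4 sp2, C5 sp2, C6 sp, C7 sp2, C8 sp2, C9 sp2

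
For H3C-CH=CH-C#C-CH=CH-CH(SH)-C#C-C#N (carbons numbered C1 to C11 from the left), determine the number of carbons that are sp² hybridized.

C1: sp3
C2: sp2 ✓
C3: sp2 ✓
C4: sp
C5: sp
C6: sp2 ✓
C7: sp2 ✓
C8: sp3
C9: sp
C10: sp
C11: sp
C2, C3, C6, C7 → 4 sp2 carbons.

4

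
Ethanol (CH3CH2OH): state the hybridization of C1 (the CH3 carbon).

C1 (the CH3 carbon) carries 4 σ bonds, giving a steric number of 4, so it is sp3.

sp3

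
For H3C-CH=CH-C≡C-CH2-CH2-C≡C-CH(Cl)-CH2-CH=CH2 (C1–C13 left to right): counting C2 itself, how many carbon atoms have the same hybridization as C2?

4

C2 is sp2 (one π bond).
C1: sp3
C2: sp2 ✓
C3: sp2 ✓
C4: sp
C5: sp
C6: sp3
C7: sp3
C8: sp
C9: sp
C10: sp3
C11: sp3
C12: sp2 ✓
C13: sp2 ✓
4 carbons are sp2.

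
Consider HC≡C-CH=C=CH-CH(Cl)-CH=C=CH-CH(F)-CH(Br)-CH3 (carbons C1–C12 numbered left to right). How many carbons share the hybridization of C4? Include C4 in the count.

4

C4 is sp (two π bonds).
C1: sp ✓
C2: sp ✓
C3: sp2
C4: sp ✓
C5: sp2
C6: sp3
C7: sp2
C8: sp ✓
C9: sp2
C10: sp3
C11: sp3
C12: sp3
4 carbons are sp.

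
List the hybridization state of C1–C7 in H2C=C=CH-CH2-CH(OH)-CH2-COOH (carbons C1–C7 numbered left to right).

C1 (3 σ bonds, plus one π bond) has steric number 3: sp2.
C2: 2 σ bonds, plus two π bonds; 2 regions of electron density → sp.
C3: 3 σ bonds, plus one π bond; 3 regions of electron density → sp2.
C4 (4 σ bonds) has steric number 4: sp3.
C5 has 4 σ bonds: steric number 4 → sp3.
C6 — 4 σ bonds. Steric number 4, so sp3.
C7 carries 3 σ bonds, plus one π bond, giving a steric number of 3, so it is sp2.

C1 sp2, C2 sp, C3 sp2, C4 sp3, C5 sp3, C6 sp3, C7 sp2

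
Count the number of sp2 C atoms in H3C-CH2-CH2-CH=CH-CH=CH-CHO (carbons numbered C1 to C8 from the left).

5

C1: sp3
C2: sp3
C3: sp3
C4: sp2 ✓
C5: sp2 ✓
C6: sp2 ✓
C7: sp2 ✓
C8: sp2 ✓
C4, C5, C6, C7, C8 → 5 sp2 carbons.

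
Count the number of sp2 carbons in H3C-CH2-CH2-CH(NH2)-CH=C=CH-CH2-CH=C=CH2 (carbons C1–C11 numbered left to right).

C1: sp3
C2: sp3
C3: sp3
C4: sp3
C5: sp2 ✓
C6: sp
C7: sp2 ✓
C8: sp3
C9: sp2 ✓
C10: sp
C11: sp2 ✓
C5, C7, C9, C11 → 4 sp2 carbons.

4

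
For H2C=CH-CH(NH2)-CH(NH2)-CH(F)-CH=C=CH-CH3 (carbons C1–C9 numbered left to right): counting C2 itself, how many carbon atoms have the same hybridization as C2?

C2 is sp2 (one π bond).
C1: sp2 ✓
C2: sp2 ✓
C3: sp3
C4: sp3
C5: sp3
C6: sp2 ✓
C7: sp
C8: sp2 ✓
C9: sp3
4 carbons are sp2.

4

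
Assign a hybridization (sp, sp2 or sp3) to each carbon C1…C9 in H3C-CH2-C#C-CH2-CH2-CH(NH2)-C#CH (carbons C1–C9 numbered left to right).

C1: 4 σ bonds — 4 electron domains, sp3.
C2 (4 σ bonds) has steric number 4: sp3.
C3 (2 σ bonds, plus two π bonds) has steric number 2: sp.
C4 (2 σ bonds, plus two π bonds) has steric number 2: sp.
C5 carries 4 σ bonds, giving a steric number of 4, so it is sp3.
C6 has 4 σ bonds: steric number 4 → sp3.
C7 is sp3: 4 σ bonds, 4 electron-density regions.
C8: 2 σ bonds, plus two π bonds; 2 regions of electron density → sp.
C9: 2 σ bonds, plus two π bonds; 2 regions of electron density → sp.

C1 sp3, C2 sp3, C3 sp, C4 sp, C5 sp3, C6 sp3, C7 sp3, C8 sp, C9 sp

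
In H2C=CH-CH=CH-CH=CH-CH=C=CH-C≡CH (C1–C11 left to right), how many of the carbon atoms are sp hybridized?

3

C1: sp2
C2: sp2
C3: sp2
C4: sp2
C5: sp2
C6: sp2
C7: sp2
C8: sp ✓
C9: sp2
C10: sp ✓
C11: sp ✓
C8, C10, C11 → 3 sp carbons.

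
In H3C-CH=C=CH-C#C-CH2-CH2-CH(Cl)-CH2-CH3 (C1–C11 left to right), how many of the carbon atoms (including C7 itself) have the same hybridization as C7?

6

C7 is sp3 (only σ bonds).
C1: sp3 ✓
C2: sp2
C3: sp
C4: sp2
C5: sp
C6: sp
C7: sp3 ✓
C8: sp3 ✓
C9: sp3 ✓
C10: sp3 ✓
C11: sp3 ✓
6 carbons are sp3.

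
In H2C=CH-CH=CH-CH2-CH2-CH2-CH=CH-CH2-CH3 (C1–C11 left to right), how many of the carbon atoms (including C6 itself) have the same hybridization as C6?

C6 is sp3 (only σ bonds).
C1: sp2
C2: sp2
C3: sp2
C4: sp2
C5: sp3 ✓
C6: sp3 ✓
C7: sp3 ✓
C8: sp2
C9: sp2
C10: sp3 ✓
C11: sp3 ✓
5 carbons are sp3.

5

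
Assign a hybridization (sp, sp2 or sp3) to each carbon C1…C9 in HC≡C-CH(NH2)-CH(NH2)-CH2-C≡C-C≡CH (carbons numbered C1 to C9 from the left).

C1 sp, C2 sp, C3 sp3, C4 sp3, C5 sp3, C6 sp, C7 sp, C8 sp, C9 sp

C1: 2 σ bonds, plus two π bonds — 2 electron domains, sp.
C2 (2 σ bonds, plus two π bonds) has steric number 2: sp.
C3 is sp3: 4 σ bonds, 4 electron-density regions.
C4 — 4 σ bonds. Steric number 4, so sp3.
C5 (4 σ bonds) has steric number 4: sp3.
C6 carries 2 σ bonds, plus two π bonds, giving a steric number of 2, so it is sp.
C7: 2 σ bonds, plus two π bonds — 2 electron domains, sp.
C8 has 2 σ bonds, plus two π bonds: steric number 2 → sp.
C9 — 2 σ bonds, plus two π bonds. Steric number 2, so sp.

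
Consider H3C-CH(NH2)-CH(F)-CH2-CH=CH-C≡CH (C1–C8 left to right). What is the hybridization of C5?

C5 is sp2: 3 σ bonds, plus one π bond, 3 electron-density regions.

sp^2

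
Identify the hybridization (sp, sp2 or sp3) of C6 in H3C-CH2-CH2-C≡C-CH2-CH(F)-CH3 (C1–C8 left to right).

C6: 4 σ bonds — 4 electron domains, sp3.

sp3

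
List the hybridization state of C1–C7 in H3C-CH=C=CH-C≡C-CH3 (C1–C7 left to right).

C1 sp3, C2 sp2, C3 sp, C4 sp2, C5 sp, C6 sp, C7 sp3

C1 carries 4 σ bonds, giving a steric number of 4, so it is sp3.
C2: 3 σ bonds, plus one π bond; 3 regions of electron density → sp2.
C3: 2 σ bonds, plus two π bonds — 2 electron domains, sp.
C4 has 3 σ bonds, plus one π bond: steric number 3 → sp2.
C5 has 2 σ bonds, plus two π bonds: steric number 2 → sp.
C6 is sp: 2 σ bonds, plus two π bonds, 2 electron-density regions.
C7 (4 σ bonds) has steric number 4: sp3.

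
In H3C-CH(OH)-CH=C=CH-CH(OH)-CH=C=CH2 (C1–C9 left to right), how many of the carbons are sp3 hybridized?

C1: sp3 ✓
C2: sp3 ✓
C3: sp2
C4: sp
C5: sp2
C6: sp3 ✓
C7: sp2
C8: sp
C9: sp2
C1, C2, C6 → 3 sp3 carbons.

3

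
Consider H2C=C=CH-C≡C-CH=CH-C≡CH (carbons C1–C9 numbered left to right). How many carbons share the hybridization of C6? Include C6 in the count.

C6 is sp2 (one π bond).
C1: sp2 ✓
C2: sp
C3: sp2 ✓
C4: sp
C5: sp
C6: sp2 ✓
C7: sp2 ✓
C8: sp
C9: sp
4 carbons are sp2.

4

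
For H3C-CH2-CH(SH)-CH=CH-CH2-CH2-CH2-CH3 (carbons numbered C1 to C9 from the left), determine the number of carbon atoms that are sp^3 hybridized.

C1: sp3 ✓
C2: sp3 ✓
C3: sp3 ✓
C4: sp2
C5: sp2
C6: sp3 ✓
C7: sp3 ✓
C8: sp3 ✓
C9: sp3 ✓
C1, C2, C3, C6, C7, C8, C9 → 7 sp3 carbons.

7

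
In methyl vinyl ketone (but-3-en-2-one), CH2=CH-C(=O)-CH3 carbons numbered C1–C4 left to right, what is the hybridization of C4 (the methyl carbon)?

sp3

C4 (the methyl carbon) (4 σ bonds) has steric number 4: sp3.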